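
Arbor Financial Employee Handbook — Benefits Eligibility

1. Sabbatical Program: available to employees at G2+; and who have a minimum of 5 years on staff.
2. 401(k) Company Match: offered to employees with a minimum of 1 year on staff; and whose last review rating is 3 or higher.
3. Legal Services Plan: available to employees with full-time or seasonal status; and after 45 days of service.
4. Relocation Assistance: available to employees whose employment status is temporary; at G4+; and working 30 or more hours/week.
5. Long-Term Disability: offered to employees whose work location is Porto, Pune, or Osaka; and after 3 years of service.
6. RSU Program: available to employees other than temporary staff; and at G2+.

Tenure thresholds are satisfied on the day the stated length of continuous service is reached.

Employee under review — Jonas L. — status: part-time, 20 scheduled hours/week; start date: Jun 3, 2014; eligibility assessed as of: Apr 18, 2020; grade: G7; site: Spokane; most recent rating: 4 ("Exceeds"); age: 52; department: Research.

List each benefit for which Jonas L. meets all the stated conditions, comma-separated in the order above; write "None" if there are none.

Service from Jun 3, 2014 to Apr 18, 2020: 2146 days.
Sabbatical Program — grade G7 ≥ G2 ✓; service 2146 days ≥ 5 years (≈1825 days) ✓ → eligible.
401(k) Company Match — service 2146 days ≥ 1 year (≈365 days) ✓; rating 4 ≥ 3 ✓ → eligible.
Legal Services Plan — status part-time ✗ (requires full-time or seasonal) → not eligible.
Relocation Assistance — status part-time ✗ (requires temporary) → not eligible.
Long-Term Disability — site Spokane ✗ (not Porto, Pune, or Osaka) → not eligible.
RSU Program — status part-time ✓ (not excluded); grade G7 ≥ G2 ✓ → eligible.

Sabbatical Program, 401(k) Company Match, RSU Program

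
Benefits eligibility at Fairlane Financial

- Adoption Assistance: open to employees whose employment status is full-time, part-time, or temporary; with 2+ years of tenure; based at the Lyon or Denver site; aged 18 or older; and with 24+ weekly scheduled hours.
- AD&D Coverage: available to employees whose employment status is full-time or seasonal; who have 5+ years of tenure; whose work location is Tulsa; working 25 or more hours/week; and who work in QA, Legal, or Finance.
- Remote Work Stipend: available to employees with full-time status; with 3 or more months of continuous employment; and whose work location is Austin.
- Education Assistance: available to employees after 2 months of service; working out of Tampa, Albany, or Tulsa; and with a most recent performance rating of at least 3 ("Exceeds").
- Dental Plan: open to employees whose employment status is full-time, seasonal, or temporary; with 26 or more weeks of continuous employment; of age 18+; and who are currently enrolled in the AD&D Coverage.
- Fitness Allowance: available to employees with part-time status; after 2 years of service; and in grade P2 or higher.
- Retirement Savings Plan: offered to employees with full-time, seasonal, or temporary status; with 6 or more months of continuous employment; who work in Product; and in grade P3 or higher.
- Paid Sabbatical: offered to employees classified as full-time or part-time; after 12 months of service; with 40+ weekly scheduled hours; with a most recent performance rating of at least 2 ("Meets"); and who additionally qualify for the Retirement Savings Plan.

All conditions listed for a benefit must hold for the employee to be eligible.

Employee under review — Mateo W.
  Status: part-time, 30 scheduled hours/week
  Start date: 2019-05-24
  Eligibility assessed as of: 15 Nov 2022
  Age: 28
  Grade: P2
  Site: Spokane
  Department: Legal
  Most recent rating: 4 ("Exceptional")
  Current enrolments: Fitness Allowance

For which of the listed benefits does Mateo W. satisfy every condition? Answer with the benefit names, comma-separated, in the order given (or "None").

Service from 2019-05-24 to 15 Nov 2022: 1271 days.
Adoption Assistance — status part-time ✓; service 1271 days ≥ 2 years (≈730 days) ✓; site Spokane ✗ (not Lyon or Denver) → not eligible.
AD&D Coverage — status part-time ✗ (requires full-time or seasonal) → not eligible.
Remote Work Stipend — status part-time ✗ (requires full-time) → not eligible.
Education Assistance — service 1271 days ≥ 2 months (≈60 days) ✓; site Spokane ✗ (not Tampa, Albany, or Tulsa) → not eligible.
Dental Plan — status part-time ✗ (requires full-time, seasonal, or temporary) → not eligible.
Fitness Allowance — status part-time ✓; service 1271 days ≥ 2 years (≈730 days) ✓; grade P2 ≥ P2 ✓ → eligible.
Retirement Savings Plan — status part-time ✗ (requires full-time, seasonal, or temporary) → not eligible.
Paid Sabbatical — status part-time ✓; service 1271 days ≥ 12 months (≈360 days) ✓; 30 hrs/wk < 40 ✗ → not eligible.

Fitness Allowance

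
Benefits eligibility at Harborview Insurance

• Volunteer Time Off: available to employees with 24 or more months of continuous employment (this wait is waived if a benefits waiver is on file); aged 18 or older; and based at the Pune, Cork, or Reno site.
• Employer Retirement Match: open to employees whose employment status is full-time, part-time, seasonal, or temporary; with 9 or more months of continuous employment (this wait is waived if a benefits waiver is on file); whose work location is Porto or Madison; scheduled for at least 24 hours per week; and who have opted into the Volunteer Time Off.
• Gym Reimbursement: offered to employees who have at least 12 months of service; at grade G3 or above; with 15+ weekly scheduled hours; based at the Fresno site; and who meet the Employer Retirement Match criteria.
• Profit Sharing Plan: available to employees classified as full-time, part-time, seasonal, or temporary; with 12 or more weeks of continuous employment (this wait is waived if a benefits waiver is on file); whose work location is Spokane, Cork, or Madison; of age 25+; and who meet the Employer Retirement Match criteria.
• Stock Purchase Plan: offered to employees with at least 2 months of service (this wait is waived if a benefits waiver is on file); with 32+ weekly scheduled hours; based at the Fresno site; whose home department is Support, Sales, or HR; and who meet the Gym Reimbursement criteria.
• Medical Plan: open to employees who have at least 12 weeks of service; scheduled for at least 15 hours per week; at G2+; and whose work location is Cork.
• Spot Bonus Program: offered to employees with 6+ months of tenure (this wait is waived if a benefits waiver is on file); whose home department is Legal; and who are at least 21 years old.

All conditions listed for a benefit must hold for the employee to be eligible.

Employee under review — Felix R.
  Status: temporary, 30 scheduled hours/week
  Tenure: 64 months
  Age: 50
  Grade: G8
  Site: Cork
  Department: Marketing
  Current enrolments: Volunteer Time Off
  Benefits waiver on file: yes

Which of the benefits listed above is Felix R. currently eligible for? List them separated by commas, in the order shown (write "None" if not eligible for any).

Volunteer Time Off, Medical Plan

Volunteer Time Off — benefits waiver on file ✓; age 50 ≥ 18 ✓; site Cork ✓ → eligible.
Employer Retirement Match — status temporary ✓; benefits waiver on file ✓; site Cork ✗ (not Porto or Madison) → not eligible.
Gym Reimbursement — service 64 months ≥ 12 months ✓; grade G8 ≥ G3 ✓; 30 hrs/wk ≥ 15 ✓; site Cork ✗ (not Fresno) → not eligible.
Profit Sharing Plan — status temporary ✓; benefits waiver on file ✓; site Cork ✓; age 50 ≥ 25 ✓; not eligible for Employer Retirement Match ✗ → not eligible.
Stock Purchase Plan — benefits waiver on file ✓; 30 hrs/wk < 32 ✗ → not eligible.
Medical Plan — service 64 months ≥ 12 weeks (≈84 days) ✓; 30 hrs/wk ≥ 15 ✓; grade G8 ≥ G2 ✓; site Cork ✓ → eligible.
Spot Bonus Program — benefits waiver on file ✓; dept Marketing ✗ → not eligible.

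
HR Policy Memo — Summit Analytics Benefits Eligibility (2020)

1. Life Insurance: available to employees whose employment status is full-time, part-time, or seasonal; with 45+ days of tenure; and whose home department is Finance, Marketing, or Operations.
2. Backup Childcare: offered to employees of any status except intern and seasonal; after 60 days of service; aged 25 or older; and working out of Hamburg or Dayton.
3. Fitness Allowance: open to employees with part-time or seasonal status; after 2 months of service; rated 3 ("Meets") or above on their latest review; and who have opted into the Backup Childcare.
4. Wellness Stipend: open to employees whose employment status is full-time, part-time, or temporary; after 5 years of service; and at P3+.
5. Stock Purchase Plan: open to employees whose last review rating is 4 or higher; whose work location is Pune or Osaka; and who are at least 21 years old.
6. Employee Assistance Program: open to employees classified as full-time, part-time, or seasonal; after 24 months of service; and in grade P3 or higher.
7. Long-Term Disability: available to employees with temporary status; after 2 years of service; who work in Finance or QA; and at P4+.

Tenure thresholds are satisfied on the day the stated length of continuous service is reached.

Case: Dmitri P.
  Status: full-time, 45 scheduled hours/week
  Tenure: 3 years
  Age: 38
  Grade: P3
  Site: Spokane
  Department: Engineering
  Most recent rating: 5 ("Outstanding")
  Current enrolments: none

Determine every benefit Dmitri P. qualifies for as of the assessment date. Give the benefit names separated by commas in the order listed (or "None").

Life Insurance — status full-time ✓; service 3 years ≥ 45 days ✓; dept Engineering ✗ → not eligible.
Backup Childcare — status full-time ✓ (not excluded); service 3 years ≥ 60 days ✓; age 38 ≥ 25 ✓; site Spokane ✗ (not Hamburg or Dayton) → not eligible.
Fitness Allowance — status full-time ✗ (requires part-time or seasonal) → not eligible.
Wellness Stipend — status full-time ✓; service 3 years < 5 years ✗ → not eligible.
Stock Purchase Plan — rating 5 ≥ 4 ✓; site Spokane ✗ (not Pune or Osaka) → not eligible.
Employee Assistance Program — status full-time ✓; service 3 years ≥ 24 months (≈720 days) ✓; grade P3 ≥ P3 ✓ → eligible.
Long-Term Disability — status full-time ✗ (requires temporary) → not eligible.

Employee Assistance Program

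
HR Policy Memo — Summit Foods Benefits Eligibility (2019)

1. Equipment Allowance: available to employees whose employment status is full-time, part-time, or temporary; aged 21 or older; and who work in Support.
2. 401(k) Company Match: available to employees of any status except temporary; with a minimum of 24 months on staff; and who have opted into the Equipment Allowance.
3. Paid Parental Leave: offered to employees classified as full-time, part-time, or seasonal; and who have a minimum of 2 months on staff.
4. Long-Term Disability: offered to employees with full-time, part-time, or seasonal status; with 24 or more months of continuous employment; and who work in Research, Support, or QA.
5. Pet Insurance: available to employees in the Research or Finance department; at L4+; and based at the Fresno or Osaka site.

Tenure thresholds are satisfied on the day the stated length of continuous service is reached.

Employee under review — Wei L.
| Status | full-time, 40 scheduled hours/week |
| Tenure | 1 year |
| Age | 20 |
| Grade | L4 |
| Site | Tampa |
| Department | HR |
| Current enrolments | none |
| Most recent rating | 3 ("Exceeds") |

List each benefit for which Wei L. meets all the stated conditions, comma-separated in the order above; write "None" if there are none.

Paid Parental Leave

Equipment Allowance — status full-time ✓; age 20 < 21 ✗ → not eligible.
401(k) Company Match — status full-time ✓ (not excluded); service 1 year < 24 months (≈720 days) ✗ → not eligible.
Paid Parental Leave — status full-time ✓; service 1 year ≥ 2 months (≈60 days) ✓ → eligible.
Long-Term Disability — status full-time ✓; service 1 year < 24 months (≈720 days) ✗ → not eligible.
Pet Insurance — dept HR ✗ → not eligible.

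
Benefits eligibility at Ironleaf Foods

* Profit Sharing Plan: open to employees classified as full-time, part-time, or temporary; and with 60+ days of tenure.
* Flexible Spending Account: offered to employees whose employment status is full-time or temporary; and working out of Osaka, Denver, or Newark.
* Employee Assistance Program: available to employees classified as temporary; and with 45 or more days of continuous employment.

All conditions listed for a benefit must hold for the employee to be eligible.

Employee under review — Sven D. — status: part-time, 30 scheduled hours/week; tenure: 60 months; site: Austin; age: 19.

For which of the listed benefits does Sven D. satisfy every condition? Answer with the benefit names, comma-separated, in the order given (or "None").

Profit Sharing Plan — status part-time ✓; service 60 months ≥ 60 days ✓ → eligible.
Flexible Spending Account — status part-time ✗ (requires full-time or temporary) → not eligible.
Employee Assistance Program — status part-time ✗ (requires temporary) → not eligible.

Profit Sharing Plan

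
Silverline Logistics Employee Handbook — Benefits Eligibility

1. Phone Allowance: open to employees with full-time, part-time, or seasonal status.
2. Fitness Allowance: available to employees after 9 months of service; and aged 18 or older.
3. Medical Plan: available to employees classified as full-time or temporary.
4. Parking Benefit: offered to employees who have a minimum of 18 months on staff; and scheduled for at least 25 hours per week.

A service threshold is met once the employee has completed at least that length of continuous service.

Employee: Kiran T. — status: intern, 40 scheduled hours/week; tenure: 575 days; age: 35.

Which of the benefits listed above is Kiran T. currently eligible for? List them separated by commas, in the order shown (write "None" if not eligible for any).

Phone Allowance — status intern ✗ (requires full-time, part-time, or seasonal) → not eligible.
Fitness Allowance — service 575 days ≥ 9 months (≈270 days) ✓; age 35 ≥ 18 ✓ → eligible.
Medical Plan — status intern ✗ (requires full-time or temporary) → not eligible.
Parking Benefit — service 575 days ≥ 18 months (≈540 days) ✓; 40 hrs/wk ≥ 25 ✓ → eligible.

Fitness Allowance, Parking Benefit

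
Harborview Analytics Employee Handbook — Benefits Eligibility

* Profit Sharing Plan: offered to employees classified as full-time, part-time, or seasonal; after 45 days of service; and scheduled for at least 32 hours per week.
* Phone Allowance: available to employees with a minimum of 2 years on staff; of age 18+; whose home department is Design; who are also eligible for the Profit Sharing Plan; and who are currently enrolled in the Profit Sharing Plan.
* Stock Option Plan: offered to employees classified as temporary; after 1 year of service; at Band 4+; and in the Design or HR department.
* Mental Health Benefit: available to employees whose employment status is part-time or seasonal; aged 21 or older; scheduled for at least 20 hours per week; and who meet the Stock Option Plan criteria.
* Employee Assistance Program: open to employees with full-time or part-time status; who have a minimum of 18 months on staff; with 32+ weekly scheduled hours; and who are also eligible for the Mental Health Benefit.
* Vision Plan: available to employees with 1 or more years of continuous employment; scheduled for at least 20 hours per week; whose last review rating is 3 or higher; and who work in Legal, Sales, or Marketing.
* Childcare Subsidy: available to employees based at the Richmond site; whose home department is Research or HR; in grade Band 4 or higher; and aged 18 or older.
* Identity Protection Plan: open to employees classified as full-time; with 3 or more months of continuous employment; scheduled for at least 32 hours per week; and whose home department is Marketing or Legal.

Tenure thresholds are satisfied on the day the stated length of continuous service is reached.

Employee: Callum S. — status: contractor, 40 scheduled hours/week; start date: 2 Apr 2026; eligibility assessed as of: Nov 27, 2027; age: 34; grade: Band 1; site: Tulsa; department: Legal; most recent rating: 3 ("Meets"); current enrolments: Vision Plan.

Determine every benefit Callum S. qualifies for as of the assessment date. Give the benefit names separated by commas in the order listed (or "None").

Service from 2 Apr 2026 to Nov 27, 2027: 604 days.
Profit Sharing Plan — status contractor ✗ (requires full-time, part-time, or seasonal) → not eligible.
Phone Allowance — service 604 days < 2 years (≈730 days) ✗ → not eligible.
Stock Option Plan — status contractor ✗ (requires temporary) → not eligible.
Mental Health Benefit — status contractor ✗ (requires part-time or seasonal) → not eligible.
Employee Assistance Program — status contractor ✗ (requires full-time or part-time) → not eligible.
Vision Plan — service 604 days ≥ 1 year (≈365 days) ✓; 40 hrs/wk ≥ 20 ✓; rating 3 ≥ 3 ✓; dept Legal ✓ → eligible.
Childcare Subsidy — site Tulsa ✗ (not Richmond) → not eligible.
Identity Protection Plan — status contractor ✗ (requires full-time) → not eligible.

Vision Plan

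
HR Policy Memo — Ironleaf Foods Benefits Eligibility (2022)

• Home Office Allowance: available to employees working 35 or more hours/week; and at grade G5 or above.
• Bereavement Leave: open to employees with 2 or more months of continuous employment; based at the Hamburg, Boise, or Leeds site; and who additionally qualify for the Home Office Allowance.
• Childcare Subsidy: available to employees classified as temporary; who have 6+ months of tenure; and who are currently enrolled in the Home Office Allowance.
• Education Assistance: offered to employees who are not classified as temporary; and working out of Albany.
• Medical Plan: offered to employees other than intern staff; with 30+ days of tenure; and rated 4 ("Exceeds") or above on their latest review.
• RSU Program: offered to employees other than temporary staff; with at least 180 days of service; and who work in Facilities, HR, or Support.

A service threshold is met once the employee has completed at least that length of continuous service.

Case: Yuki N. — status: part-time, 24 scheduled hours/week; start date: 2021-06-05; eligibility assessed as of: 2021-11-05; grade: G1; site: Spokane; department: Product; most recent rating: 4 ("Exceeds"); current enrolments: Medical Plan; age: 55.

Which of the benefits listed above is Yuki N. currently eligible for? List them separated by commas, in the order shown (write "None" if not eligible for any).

Medical Plan

Service from 2021-06-05 to 2021-11-05: 153 days.
Home Office Allowance — 24 hrs/wk < 35 ✗ → not eligible.
Bereavement Leave — service 153 days ≥ 2 months (≈60 days) ✓; site Spokane ✗ (not Hamburg, Boise, or Leeds) → not eligible.
Childcare Subsidy — status part-time ✗ (requires temporary) → not eligible.
Education Assistance — status part-time ✓ (not excluded); site Spokane ✗ (not Albany) → not eligible.
Medical Plan — status part-time ✓ (not excluded); service 153 days ≥ 30 days ✓; rating 4 ≥ 4 ✓ → eligible.
RSU Program — status part-time ✓ (not excluded); service 153 days < 180 days ✗ → not eligible.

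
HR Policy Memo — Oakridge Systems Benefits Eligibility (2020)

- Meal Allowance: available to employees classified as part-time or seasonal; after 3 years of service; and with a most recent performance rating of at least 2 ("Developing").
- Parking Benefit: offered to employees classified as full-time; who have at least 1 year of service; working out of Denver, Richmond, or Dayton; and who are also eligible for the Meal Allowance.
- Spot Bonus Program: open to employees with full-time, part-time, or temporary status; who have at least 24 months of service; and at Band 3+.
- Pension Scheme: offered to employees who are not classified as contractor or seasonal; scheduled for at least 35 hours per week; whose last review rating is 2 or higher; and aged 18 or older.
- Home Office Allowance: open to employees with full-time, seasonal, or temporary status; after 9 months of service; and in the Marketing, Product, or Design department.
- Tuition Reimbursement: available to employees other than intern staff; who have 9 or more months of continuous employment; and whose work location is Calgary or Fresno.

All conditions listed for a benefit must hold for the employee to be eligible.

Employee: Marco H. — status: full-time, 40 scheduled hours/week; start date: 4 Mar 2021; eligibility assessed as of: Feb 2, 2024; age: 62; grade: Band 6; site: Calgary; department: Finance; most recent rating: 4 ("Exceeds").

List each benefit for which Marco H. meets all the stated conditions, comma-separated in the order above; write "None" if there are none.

Service from 4 Mar 2021 to Feb 2, 2024: 1065 days.
Meal Allowance — status full-time ✗ (requires part-time or seasonal) → not eligible.
Parking Benefit — status full-time ✓; service 1065 days ≥ 1 year (≈365 days) ✓; site Calgary ✗ (not Denver, Richmond, or Dayton) → not eligible.
Spot Bonus Program — status full-time ✓; service 1065 days ≥ 24 months (≈720 days) ✓; grade Band 6 ≥ Band 3 ✓ → eligible.
Pension Scheme — status full-time ✓ (not excluded); 40 hrs/wk ≥ 35 ✓; rating 4 ≥ 2 ✓; age 62 ≥ 18 ✓ → eligible.
Home Office Allowance — status full-time ✓; service 1065 days ≥ 9 months (≈270 days) ✓; dept Finance ✗ → not eligible.
Tuition Reimbursement — status full-time ✓ (not excluded); service 1065 days ≥ 9 months (≈270 days) ✓; site Calgary ✓ → eligible.

Spot Bonus Program, Pension Scheme, Tuition Reimbursement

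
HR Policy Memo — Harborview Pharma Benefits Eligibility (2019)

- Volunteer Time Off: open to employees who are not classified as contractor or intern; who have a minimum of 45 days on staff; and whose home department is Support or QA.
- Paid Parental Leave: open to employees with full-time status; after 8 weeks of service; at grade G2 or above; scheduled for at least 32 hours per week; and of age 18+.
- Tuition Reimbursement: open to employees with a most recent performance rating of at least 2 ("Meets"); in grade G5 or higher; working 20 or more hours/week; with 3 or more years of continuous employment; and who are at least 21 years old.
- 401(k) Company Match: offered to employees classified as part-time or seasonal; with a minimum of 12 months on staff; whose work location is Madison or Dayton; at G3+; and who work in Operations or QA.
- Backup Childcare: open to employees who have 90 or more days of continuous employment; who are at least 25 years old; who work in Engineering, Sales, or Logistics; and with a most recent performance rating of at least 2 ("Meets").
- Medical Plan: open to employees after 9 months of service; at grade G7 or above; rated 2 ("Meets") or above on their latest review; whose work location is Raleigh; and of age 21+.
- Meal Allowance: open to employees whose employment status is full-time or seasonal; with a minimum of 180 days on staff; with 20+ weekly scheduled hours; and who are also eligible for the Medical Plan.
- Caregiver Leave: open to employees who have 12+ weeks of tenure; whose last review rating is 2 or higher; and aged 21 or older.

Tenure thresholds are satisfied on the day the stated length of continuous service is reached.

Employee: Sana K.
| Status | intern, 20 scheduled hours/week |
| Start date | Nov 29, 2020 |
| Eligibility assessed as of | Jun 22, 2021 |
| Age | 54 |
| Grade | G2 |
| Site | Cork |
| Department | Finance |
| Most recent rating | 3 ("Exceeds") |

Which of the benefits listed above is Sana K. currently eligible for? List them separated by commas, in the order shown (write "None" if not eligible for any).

Service from Nov 29, 2020 to Jun 22, 2021: 205 days.
Volunteer Time Off — status intern ✗ (excluded) → not eligible.
Paid Parental Leave — status intern ✗ (requires full-time) → not eligible.
Tuition Reimbursement — rating 3 ≥ 2 ✓; grade G2 < G5 ✗ → not eligible.
401(k) Company Match — status intern ✗ (requires part-time or seasonal) → not eligible.
Backup Childcare — service 205 days ≥ 90 days ✓; age 54 ≥ 25 ✓; dept Finance ✗ → not eligible.
Medical Plan — service 205 days < 9 months (≈270 days) ✗ → not eligible.
Meal Allowance — status intern ✗ (requires full-time or seasonal) → not eligible.
Caregiver Leave — service 205 days ≥ 12 weeks (≈84 days) ✓; rating 3 ≥ 2 ✓; age 54 ≥ 21 ✓ → eligible.

Caregiver Leave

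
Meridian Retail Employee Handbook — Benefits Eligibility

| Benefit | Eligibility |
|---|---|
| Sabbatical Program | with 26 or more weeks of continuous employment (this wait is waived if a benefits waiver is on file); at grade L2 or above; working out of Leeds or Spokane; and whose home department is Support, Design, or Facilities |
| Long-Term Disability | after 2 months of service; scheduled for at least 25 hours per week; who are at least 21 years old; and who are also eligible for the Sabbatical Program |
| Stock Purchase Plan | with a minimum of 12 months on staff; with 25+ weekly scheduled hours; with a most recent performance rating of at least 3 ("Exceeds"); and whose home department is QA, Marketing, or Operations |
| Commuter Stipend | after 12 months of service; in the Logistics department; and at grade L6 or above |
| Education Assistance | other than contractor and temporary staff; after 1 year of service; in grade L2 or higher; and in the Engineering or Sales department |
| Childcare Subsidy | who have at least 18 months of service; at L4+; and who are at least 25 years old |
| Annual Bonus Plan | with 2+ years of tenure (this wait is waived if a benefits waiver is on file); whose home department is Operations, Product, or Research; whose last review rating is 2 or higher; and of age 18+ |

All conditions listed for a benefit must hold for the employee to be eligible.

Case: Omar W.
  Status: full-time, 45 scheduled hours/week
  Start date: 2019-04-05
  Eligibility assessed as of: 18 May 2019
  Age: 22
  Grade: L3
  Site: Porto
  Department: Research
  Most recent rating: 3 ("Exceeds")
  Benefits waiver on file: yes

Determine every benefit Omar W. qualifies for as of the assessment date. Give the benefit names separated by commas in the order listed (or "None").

Annual Bonus Plan

Service from 2019-04-05 to 18 May 2019: 43 days.
Sabbatical Program — benefits waiver on file ✓; grade L3 ≥ L2 ✓; site Porto ✗ (not Leeds or Spokane) → not eligible.
Long-Term Disability — service 43 days < 2 months (≈60 days) ✗ → not eligible.
Stock Purchase Plan — service 43 days < 12 months (≈360 days) ✗ → not eligible.
Commuter Stipend — service 43 days < 12 months (≈360 days) ✗ → not eligible.
Education Assistance — status full-time ✓ (not excluded); service 43 days < 1 year (≈365 days) ✗ → not eligible.
Childcare Subsidy — service 43 days < 18 months (≈540 days) ✗ → not eligible.
Annual Bonus Plan — benefits waiver on file ✓; dept Research ✓; rating 3 ≥ 2 ✓; age 22 ≥ 18 ✓ → eligible.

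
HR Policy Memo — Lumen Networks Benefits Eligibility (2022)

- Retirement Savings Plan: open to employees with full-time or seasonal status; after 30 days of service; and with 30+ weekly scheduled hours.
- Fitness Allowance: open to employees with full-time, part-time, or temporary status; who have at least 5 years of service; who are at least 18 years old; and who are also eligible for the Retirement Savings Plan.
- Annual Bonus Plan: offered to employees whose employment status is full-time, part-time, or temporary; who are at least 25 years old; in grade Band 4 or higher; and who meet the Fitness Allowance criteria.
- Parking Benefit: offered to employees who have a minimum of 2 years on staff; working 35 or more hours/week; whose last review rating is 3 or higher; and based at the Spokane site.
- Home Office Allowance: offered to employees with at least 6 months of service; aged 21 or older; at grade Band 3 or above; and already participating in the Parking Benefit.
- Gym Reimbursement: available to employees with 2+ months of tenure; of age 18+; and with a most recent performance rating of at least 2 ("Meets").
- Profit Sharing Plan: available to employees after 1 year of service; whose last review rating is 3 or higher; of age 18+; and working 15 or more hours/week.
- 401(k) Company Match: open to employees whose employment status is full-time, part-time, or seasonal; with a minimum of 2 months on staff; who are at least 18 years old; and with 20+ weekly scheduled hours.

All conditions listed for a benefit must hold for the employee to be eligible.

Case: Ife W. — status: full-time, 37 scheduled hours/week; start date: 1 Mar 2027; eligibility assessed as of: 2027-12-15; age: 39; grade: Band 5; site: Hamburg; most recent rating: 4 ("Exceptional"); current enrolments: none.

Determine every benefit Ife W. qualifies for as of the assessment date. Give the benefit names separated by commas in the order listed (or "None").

Service from 1 Mar 2027 to 2027-12-15: 289 days.
Retirement Savings Plan — status full-time ✓; service 289 days ≥ 30 days ✓; 37 hrs/wk ≥ 30 ✓ → eligible.
Fitness Allowance — status full-time ✓; service 289 days < 5 years (≈1825 days) ✗ → not eligible.
Annual Bonus Plan — status full-time ✓; age 39 ≥ 25 ✓; grade Band 5 ≥ Band 4 ✓; not eligible for Fitness Allowance ✗ → not eligible.
Parking Benefit — service 289 days < 2 years (≈730 days) ✗ → not eligible.
Home Office Allowance — service 289 days ≥ 6 months (≈180 days) ✓; age 39 ≥ 21 ✓; grade Band 5 ≥ Band 3 ✓; not enrolled in Parking Benefit ✗ → not eligible.
Gym Reimbursement — service 289 days ≥ 2 months (≈60 days) ✓; age 39 ≥ 18 ✓; rating 4 ≥ 2 ✓ → eligible.
Profit Sharing Plan — service 289 days < 1 year (≈365 days) ✗ → not eligible.
401(k) Company Match — status full-time ✓; service 289 days ≥ 2 months (≈60 days) ✓; age 39 ≥ 18 ✓; 37 hrs/wk ≥ 20 ✓ → eligible.

Retirement Savings Plan, Gym Reimbursement, 401(k) Company Match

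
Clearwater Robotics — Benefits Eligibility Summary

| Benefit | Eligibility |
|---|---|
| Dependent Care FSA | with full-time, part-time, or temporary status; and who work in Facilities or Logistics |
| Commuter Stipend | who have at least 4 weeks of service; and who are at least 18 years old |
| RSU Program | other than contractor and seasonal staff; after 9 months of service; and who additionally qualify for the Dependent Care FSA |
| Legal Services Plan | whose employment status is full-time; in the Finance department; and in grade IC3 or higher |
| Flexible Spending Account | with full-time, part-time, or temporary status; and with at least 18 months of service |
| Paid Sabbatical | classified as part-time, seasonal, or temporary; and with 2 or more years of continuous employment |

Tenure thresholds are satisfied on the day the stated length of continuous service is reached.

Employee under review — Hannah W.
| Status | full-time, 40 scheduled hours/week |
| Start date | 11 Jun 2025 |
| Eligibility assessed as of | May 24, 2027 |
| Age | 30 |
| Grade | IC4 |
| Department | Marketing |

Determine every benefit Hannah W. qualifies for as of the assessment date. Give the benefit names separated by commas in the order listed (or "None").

Commuter Stipend, Flexible Spending Account

Service from 11 Jun 2025 to May 24, 2027: 712 days.
Dependent Care FSA — status full-time ✓; dept Marketing ✗ → not eligible.
Commuter Stipend — service 712 days ≥ 4 weeks (≈28 days) ✓; age 30 ≥ 18 ✓ → eligible.
RSU Program — status full-time ✓ (not excluded); service 712 days ≥ 9 months (≈270 days) ✓; not eligible for Dependent Care FSA ✗ → not eligible.
Legal Services Plan — status full-time ✓; dept Marketing ✗ → not eligible.
Flexible Spending Account — status full-time ✓; service 712 days ≥ 18 months (≈540 days) ✓ → eligible.
Paid Sabbatical — status full-time ✗ (requires part-time, seasonal, or temporary) → not eligible.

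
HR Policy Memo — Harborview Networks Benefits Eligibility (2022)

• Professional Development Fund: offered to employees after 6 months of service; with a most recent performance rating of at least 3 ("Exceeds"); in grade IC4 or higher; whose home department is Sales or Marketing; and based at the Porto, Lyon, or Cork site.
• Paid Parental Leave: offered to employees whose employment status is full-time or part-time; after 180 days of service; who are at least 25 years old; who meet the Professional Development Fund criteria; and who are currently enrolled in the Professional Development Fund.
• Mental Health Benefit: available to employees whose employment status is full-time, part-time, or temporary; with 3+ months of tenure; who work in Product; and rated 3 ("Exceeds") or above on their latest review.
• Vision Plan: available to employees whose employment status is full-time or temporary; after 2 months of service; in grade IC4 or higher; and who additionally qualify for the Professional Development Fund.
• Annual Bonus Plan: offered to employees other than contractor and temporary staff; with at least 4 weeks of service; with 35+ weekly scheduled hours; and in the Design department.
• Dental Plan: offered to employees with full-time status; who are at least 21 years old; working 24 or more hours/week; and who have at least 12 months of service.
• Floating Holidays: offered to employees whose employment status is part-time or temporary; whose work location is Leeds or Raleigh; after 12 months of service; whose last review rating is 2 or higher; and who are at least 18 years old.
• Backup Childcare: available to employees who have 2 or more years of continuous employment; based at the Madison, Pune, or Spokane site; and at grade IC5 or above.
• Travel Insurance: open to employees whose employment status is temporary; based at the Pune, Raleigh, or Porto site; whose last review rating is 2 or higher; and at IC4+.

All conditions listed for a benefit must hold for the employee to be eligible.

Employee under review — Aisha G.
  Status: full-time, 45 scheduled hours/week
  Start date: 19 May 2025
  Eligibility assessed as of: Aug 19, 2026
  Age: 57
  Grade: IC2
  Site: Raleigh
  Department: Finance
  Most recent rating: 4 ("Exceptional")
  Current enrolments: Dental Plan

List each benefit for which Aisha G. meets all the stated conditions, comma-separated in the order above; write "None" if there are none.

Service from 19 May 2025 to Aug 19, 2026: 457 days.
Professional Development Fund — service 457 days ≥ 6 months (≈180 days) ✓; rating 4 ≥ 3 ✓; grade IC2 < IC4 ✗ → not eligible.
Paid Parental Leave — status full-time ✓; service 457 days ≥ 180 days ✓; age 57 ≥ 25 ✓; not eligible for Professional Development Fund ✗ → not eligible.
Mental Health Benefit — status full-time ✓; service 457 days ≥ 3 months (≈90 days) ✓; dept Finance ✗ → not eligible.
Vision Plan — status full-time ✓; service 457 days ≥ 2 months (≈60 days) ✓; grade IC2 < IC4 ✗ → not eligible.
Annual Bonus Plan — status full-time ✓ (not excluded); service 457 days ≥ 4 weeks (≈28 days) ✓; 45 hrs/wk ≥ 35 ✓; dept Finance ✗ → not eligible.
Dental Plan — status full-time ✓; age 57 ≥ 21 ✓; 45 hrs/wk ≥ 24 ✓; service 457 days ≥ 12 months (≈360 days) ✓ → eligible.
Floating Holidays — status full-time ✗ (requires part-time or temporary) → not eligible.
Backup Childcare — service 457 days < 2 years (≈730 days) ✗ → not eligible.
Travel Insurance — status full-time ✗ (requires temporary) → not eligible.

Dental Plan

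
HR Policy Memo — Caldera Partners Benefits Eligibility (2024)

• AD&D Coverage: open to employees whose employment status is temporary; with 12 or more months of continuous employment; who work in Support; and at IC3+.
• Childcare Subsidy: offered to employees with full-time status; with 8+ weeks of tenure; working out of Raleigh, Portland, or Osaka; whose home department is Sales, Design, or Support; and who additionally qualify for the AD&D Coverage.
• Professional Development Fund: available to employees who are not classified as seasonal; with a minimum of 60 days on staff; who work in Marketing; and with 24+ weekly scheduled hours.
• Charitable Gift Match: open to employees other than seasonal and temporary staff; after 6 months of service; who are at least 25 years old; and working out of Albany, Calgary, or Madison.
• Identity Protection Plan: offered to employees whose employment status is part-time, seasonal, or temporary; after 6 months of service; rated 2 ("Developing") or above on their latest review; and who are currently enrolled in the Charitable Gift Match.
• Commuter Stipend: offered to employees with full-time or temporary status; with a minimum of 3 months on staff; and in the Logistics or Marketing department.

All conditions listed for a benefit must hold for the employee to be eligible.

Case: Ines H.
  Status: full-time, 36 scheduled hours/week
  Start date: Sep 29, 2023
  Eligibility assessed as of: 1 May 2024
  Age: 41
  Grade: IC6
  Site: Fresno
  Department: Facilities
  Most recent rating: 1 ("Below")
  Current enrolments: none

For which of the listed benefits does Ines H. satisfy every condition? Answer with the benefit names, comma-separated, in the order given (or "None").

None

Service from Sep 29, 2023 to 1 May 2024: 215 days.
AD&D Coverage — status full-time ✗ (requires temporary) → not eligible.
Childcare Subsidy — status full-time ✓; service 215 days ≥ 8 weeks (≈56 days) ✓; site Fresno ✗ (not Raleigh, Portland, or Osaka) → not eligible.
Professional Development Fund — status full-time ✓ (not excluded); service 215 days ≥ 60 days ✓; dept Facilities ✗ → not eligible.
Charitable Gift Match — status full-time ✓ (not excluded); service 215 days ≥ 6 months (≈180 days) ✓; age 41 ≥ 25 ✓; site Fresno ✗ (not Albany, Calgary, or Madison) → not eligible.
Identity Protection Plan — status full-time ✗ (requires part-time, seasonal, or temporary) → not eligible.
Commuter Stipend — status full-time ✓; service 215 days ≥ 3 months (≈90 days) ✓; dept Facilities ✗ → not eligible.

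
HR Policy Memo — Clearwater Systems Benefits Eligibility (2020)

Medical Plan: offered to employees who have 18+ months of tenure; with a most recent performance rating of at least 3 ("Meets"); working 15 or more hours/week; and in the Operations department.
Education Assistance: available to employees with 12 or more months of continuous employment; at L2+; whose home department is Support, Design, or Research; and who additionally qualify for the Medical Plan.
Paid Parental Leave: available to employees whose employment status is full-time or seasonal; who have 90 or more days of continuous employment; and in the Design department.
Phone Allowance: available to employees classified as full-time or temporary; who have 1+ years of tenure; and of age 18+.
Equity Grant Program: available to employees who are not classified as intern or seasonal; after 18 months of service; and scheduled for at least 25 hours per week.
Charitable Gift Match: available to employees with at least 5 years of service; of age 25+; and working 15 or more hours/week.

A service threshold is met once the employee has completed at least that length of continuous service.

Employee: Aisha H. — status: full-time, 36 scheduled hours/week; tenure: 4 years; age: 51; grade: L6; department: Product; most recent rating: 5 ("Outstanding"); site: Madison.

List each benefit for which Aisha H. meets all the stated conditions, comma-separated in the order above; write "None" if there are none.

Phone Allowance, Equity Grant Program

Medical Plan — service 4 years ≥ 18 months (≈540 days) ✓; rating 5 ≥ 3 ✓; 36 hrs/wk ≥ 15 ✓; dept Product ✗ → not eligible.
Education Assistance — service 4 years ≥ 12 months (≈360 days) ✓; grade L6 ≥ L2 ✓; dept Product ✗ → not eligible.
Paid Parental Leave — status full-time ✓; service 4 years ≥ 90 days ✓; dept Product ✗ → not eligible.
Phone Allowance — status full-time ✓; service 4 years ≥ 1 year ✓; age 51 ≥ 18 ✓ → eligible.
Equity Grant Program — status full-time ✓ (not excluded); service 4 years ≥ 18 months (≈540 days) ✓; 36 hrs/wk ≥ 25 ✓ → eligible.
Charitable Gift Match — service 4 years < 5 years ✗ → not eligible.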